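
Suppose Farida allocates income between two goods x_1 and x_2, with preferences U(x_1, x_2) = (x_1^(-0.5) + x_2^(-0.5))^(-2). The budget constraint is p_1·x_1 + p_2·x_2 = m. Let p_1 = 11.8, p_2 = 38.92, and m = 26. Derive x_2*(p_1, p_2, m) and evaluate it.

x_2* = 0.3996

Substitute x_2 = (x_2/x_1)·x_1 into the budget: x_1* = m/(p_1 + p_2·(x_2/x_1)).
Numerically x_2/x_1 = 0.451308, so x_1* = 26/(11.8 + 38.92·0.451308) = 0.8854 and x_2* = 0.451308·0.8854 = 0.3996.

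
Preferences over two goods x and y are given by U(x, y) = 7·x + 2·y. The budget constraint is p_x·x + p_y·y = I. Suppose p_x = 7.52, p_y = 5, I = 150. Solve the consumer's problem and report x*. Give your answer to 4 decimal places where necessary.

Linear utility — the consumer picks whichever good has higher MU/price: 7/7.52 = 0.9309 vs 2/5 = 0.4.
x gives more utility per dollar, so spend all income on x: x* = I/p_x, y* = 0.
Numerically: x* = 19.9468, y* = 0.

x* = 19.9468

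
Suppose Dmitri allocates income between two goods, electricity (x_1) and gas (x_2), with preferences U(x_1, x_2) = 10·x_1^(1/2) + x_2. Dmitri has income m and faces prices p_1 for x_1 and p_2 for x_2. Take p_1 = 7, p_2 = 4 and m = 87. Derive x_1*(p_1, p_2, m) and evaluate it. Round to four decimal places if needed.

x_1* = 8.1633

Utility is quasi-linear in x_2; the FOC for x_1 is 5/√x_1 = p_1/p_2.
Thus x_1* = (5·p_2/p_1)² — independent of m — with the rest of income spent on x_2.
Plugging in: x_1* = (5·4/7)² = 8.1633.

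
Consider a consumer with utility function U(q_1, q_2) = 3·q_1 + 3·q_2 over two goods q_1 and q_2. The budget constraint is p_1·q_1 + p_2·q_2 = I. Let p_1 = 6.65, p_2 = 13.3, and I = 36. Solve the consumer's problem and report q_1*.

q_1* = 5.4135

Linear utility — the consumer picks whichever good has higher MU/price: 3/6.65 = 0.4511 vs 3/13.3 = 0.2256.
q_1 gives more utility per dollar, so spend all income on q_1: q_1* = I/p_1, q_2* = 0.
Numerically: q_1* = 5.4135, q_2* = 0.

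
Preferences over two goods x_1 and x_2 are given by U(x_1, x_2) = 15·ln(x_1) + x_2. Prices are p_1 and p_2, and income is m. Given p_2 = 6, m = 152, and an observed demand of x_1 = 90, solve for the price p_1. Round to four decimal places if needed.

Set MRS = p_1/p_2: (15/x_1)/1 = p_1/p_2.
So x_1*(p_1,p_2) = 15·p_2/p_1, independent of income; and x_2* = (m − 15·p_2)/p_2.
Set x_1* = 90 in the demand function and solve for p_1: p_1 = 1.

p_1 = 1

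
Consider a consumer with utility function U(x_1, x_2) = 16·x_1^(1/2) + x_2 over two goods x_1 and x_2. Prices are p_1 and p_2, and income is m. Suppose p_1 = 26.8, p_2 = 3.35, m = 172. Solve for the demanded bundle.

x_1* = 1, x_2* = 43.3433

Utility is quasi-linear in x_2; the FOC for x_1 is 8/√x_1 = p_1/p_2.
Solve: √x_1 = 8·p_2/p_1, so x_1*(p_1,p_2) = (8·p_2/p_1)², and x_2* = (m − p_1·x_1*)/p_2.
Plugging in: x_1* = (8·3.35/26.8)² = 1, x_2* = 43.3433.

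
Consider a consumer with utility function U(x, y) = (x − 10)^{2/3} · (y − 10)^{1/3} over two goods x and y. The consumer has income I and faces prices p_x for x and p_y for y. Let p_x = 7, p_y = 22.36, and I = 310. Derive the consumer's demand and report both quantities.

Let x' = x−10, y' = y−10. MRS = 2·y'/x' = p_x/p_y.
Substituting into the budget: x* = 10 + 2/3·(I − 10·p_x − 10·p_y)/p_x, and y* = 10 + 1/3·(…)/p_y.
Discretionary income = 310 − 10·7 − 10·22.36 = 16.4; x* = 10 + 2/3·16.4/7 = 11.5619; y* = 10 + 1/3·16.4/22.36 = 10.2445.

x* = 11.5619, y* = 10.2445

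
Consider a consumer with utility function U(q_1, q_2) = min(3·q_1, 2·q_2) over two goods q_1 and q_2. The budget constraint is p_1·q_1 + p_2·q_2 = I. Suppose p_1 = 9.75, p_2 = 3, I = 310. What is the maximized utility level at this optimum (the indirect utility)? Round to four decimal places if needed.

V = 65.2632

With perfect complements, no substitution: consume in ratio q_1:q_2 = 2:3.
Budget: p_1·q_1 + p_2·(3/2)·q_1 = I, so (2·p_1 + 3·p_2)·q_1 = 2·I.
Demand: q_1*(p_1,p_2,I) = 2·I/(2·p_1 + 3·p_2), q_2* = 3·I/(2·p_1 + 3·p_2).
Here 2·9.75 + 3·3 = 28.5, giving q_1* = 21.7544 and q_2* = 32.6316.
Utility at the optimum: U(21.7544, 32.6316) = 65.2632.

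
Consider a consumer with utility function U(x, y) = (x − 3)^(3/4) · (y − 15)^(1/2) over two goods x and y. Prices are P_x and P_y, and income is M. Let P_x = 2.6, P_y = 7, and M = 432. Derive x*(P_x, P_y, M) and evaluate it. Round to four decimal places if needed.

This is Cobb-Douglas in (x−3, y−15): tangency gives 0.75·P_y·(y−15) = 0.5·P_x·(x−3).
Substituting into the budget: x* = 3 + 0.6·(M − 3·P_x − 15·P_y)/P_x, and y* = 15 + 0.4·(…)/P_y.
Discretionary income = 432 − 3·2.6 − 15·7 = 319.2; x* = 3 + 0.6·319.2/2.6 = 76.6615.

x* = 76.6615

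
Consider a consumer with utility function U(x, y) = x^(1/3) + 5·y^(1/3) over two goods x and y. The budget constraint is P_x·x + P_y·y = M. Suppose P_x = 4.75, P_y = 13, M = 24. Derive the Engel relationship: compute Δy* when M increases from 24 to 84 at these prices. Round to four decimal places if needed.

Δy* = 4.0205

With the ratio pinned down, the budget gives x* = M/(P_x + P_y·(y/x)) and y* = (y/x)·x*.
Numerically y/x = 2.469337, so x* = 24/(4.75 + 13·2.469337) = 0.6513 and y* = 2.469337·0.6513 = 1.6082.
At M' = 84: y* = 5.6287. Change: 5.6287 − 1.6082 = 4.0205.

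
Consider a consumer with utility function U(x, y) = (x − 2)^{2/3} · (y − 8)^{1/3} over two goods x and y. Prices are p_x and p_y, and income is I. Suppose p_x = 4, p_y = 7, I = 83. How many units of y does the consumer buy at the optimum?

y* = 8.9048

Discretionary income = 83 − 2·4 − 8·7 = 19; y* = 8 + 1/3·19/7 = 8.9048.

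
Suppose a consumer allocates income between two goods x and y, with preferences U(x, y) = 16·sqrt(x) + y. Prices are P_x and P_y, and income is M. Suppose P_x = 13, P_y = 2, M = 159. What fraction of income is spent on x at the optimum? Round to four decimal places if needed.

share on x = 0.1239

Set MRS = P_x/P_y: 8·x^(−1/2) = P_x/P_y.
Solve: √x = 8·P_y/P_x, so x*(P_x,P_y) = (8·P_y/P_x)², and y* = (M − P_x·x*)/P_y.
Plugging in: x* = (8·2/13)² = 1.5148, y* = 69.6538.
Expenditure on x: 13·1.5148 = 19.6923; share = 0.1239.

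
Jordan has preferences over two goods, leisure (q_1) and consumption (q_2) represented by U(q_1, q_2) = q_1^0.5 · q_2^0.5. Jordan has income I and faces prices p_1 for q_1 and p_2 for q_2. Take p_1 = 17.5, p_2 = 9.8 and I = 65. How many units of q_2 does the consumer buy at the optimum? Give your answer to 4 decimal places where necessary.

The MRS is q_2/q_1. Set MRS = p_1/p_2.
Rearranging, p_2·q_2 = p_1·q_1. Substituting into the budget gives p_1·q_1·(1 + 1) = I.
Demand: q_1*(p_1,p_2,I) = 0.5·I/p_1 and q_2* = 0.5·I/p_2.
At p_1=17.5, p_2=9.8, I=65: q_2* = 0.5·65/9.8 = 3.3163.

q_2* = 3.3163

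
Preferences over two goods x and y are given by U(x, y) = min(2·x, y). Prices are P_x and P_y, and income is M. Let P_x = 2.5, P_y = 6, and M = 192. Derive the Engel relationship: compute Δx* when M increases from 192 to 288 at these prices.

Leontief preferences: the optimum is at the kink where x/1 = y/2, i.e. y = 2·x.
Budget: P_x·x + P_y·2·x = M, so (P_x + 2·P_y)·x = M.
Demand: x*(P_x,P_y,M) = M/(P_x + 2·P_y), y* = 2·M/(P_x + 2·P_y).
Here 2.5 + 2·6 = 14.5, giving x* = 13.2414.
At M' = 288: x* = 19.8621. Change: 19.8621 − 13.2414 = 6.6207.

Δx* = 6.6207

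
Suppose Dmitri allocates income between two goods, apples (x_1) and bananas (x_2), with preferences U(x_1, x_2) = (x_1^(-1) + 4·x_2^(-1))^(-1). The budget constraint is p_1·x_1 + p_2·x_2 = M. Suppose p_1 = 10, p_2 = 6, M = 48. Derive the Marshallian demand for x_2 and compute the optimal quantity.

x_2* = 4.8618

With the ratio pinned down, the budget gives x_1* = M/(p_1 + p_2·(x_2/x_1)) and x_2* = (x_2/x_1)·x_1*.
Numerically x_2/x_1 = 2.581989, so x_1* = 48/(10 + 6·2.581989) = 1.8829 and x_2* = 2.581989·1.8829 = 4.8618.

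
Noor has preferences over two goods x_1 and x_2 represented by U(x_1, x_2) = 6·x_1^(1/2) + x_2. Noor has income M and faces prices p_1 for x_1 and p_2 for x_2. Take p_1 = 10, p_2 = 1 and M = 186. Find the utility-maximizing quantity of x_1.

Set MRS = p_1/p_2: 3·x_1^(−1/2) = p_1/p_2.
Solve: √x_1 = 3·p_2/p_1, so x_1*(p_1,p_2) = (3·p_2/p_1)², and x_2* = (M − p_1·x_1*)/p_2.
Plugging in: x_1* = (3·1/10)² = 0.09.

x_1* = 0.09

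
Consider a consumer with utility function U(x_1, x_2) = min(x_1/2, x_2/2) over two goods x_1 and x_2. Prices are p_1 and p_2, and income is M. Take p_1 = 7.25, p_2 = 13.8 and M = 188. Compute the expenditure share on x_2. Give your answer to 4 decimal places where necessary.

share on x_2 = 0.6556

Demand: x_1*(p_1,p_2,M) = 2·M/(2·p_1 + 2·p_2), x_2* = 2·M/(2·p_1 + 2·p_2).
Here 2·7.25 + 2·13.8 = 42.1, giving x_1* = 8.9311 and x_2* = 8.9311.
Expenditure on x_2: 13.8·8.9311 = 123.2494; share = 0.6556.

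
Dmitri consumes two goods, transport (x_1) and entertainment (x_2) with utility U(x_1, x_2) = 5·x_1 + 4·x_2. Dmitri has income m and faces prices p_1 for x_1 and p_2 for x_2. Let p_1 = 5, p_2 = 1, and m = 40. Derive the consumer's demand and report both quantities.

x_1* = 0, x_2* = 40

x_2 gives more utility per dollar, so spend all income on x_2: x_2* = m/p_2, x_1* = 0.
Numerically: x_1* = 0, x_2* = 40.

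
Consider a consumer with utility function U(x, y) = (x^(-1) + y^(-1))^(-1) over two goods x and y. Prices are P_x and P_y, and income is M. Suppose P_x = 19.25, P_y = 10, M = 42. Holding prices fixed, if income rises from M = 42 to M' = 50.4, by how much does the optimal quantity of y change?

Δy* = 0.3518

MU_x ∝ x^(-2), MU_y ∝ y^(-2), so MRS = (y/x)^(2) = P_x/P_y.
Hence y/x = (P_x/P_y)^(1/(2)), i.e. raised to the 0.5 power.
With the ratio pinned down, the budget gives x* = M/(P_x + P_y·(y/x)) and y* = (y/x)·x*.
Numerically y/x = 1.387444, so x* = 42/(19.25 + 10·1.387444) = 1.2679 and y* = 1.387444·1.2679 = 1.7592.
At M' = 50.4: y* = 2.111. Change: 2.111 − 1.7592 = 0.3518.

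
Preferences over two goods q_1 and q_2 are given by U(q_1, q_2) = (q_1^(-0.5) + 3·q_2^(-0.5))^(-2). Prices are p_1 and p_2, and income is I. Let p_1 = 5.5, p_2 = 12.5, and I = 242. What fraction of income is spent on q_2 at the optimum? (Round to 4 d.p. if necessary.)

share on q_2 = 0.7323

From the CES first-order condition, (1/3)·(q_2/q_1)^(1.5) = p_1/p_2.
Hence q_2/q_1 = (3·p_1/p_2)^(1/(1.5)), i.e. raised to the 2/3 power.
Substitute q_2 = (q_2/q_1)·q_1 into the budget: q_1* = I/(p_1 + p_2·(q_2/q_1)).
Numerically q_2/q_1 = 1.203324, so q_1* = 242/(5.5 + 12.5·1.203324) = 11.781 and q_2* = 1.203324·11.781 = 14.1764.
Expenditure on q_2: 12.5·14.1764 = 177.2045; share = 0.7323.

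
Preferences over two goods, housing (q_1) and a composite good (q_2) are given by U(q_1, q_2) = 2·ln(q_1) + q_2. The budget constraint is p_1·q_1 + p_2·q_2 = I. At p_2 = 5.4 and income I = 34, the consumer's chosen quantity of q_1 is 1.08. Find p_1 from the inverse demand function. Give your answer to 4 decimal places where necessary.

Set MRS = p_1/p_2: (2/q_1)/1 = p_1/p_2.
So q_1*(p_1,p_2) = 2·p_2/p_1, independent of income; and q_2* = (I − 2·p_2)/p_2.
Set q_1* = 1.08 in the demand function and solve for p_1: p_1 = 10.

p_1 = 10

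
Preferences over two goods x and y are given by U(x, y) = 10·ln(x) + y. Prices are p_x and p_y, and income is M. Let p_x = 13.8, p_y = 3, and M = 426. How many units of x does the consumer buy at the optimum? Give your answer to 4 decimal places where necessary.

x* = 2.1739

Set MRS = p_x/p_y: (10/x)/1 = p_x/p_y.
So x*(p_x,p_y) = 10·p_y/p_x, independent of income; and y* = (M − 10·p_y)/p_y.
At the given prices: x* = 10·3/13.8 = 2.1739.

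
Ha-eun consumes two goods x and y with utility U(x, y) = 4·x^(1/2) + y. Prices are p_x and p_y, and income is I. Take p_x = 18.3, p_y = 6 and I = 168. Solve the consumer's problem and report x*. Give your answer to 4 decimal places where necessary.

Plugging in: x* = (2·6/18.3)² = 0.43.

x* = 0.43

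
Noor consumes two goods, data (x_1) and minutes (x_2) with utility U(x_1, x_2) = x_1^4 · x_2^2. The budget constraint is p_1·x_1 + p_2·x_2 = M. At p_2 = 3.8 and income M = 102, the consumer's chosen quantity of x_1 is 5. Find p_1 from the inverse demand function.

The MRS is 2·x_2/x_1. Set MRS = p_1/p_2.
Rearranging, p_2·x_2 = (1/2)·p_1·x_1. Substituting into the budget gives p_1·x_1·(1 + (1/2)) = M.
Demand: x_1*(p_1,p_2,M) = 2/3·M/p_1 and x_2* = 1/3·M/p_2.
Set x_1* = 5 in the demand function and solve for p_1: p_1 = 13.6.

p_1 = 13.6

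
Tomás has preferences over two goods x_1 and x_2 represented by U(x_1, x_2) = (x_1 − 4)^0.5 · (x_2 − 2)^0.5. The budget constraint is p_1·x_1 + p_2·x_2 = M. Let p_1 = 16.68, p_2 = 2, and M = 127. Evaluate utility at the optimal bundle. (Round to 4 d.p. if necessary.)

V = 4.872

Let x_1' = x_1−4, x_2' = x_2−2. MRS = x_2'/x_1' = p_1/p_2.
Substituting into the budget: x_1* = 4 + 0.5·(M − 4·p_1 − 2·p_2)/p_1, and x_2* = 2 + 0.5·(…)/p_2.
Discretionary income = 127 − 4·16.68 − 2·2 = 56.28; x_1* = 4 + 0.5·56.28/16.68 = 5.6871; x_2* = 2 + 0.5·56.28/2 = 16.07.
Utility at the optimum: U(5.6871, 16.07) = 4.872.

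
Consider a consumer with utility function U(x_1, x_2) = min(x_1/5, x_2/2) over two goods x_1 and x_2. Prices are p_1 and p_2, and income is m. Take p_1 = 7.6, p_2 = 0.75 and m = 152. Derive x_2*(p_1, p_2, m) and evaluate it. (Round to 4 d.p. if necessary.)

x_2* = 7.6962

With perfect complements, no substitution: consume in ratio x_1:x_2 = 5:2.
Budget: p_1·x_1 + p_2·(2/5)·x_1 = m, so (5·p_1 + 2·p_2)·x_1 = 5·m.
Demand: x_1*(p_1,p_2,m) = 5·m/(5·p_1 + 2·p_2), x_2* = 2·m/(5·p_1 + 2·p_2).
Here 5·7.6 + 2·0.75 = 39.5, giving x_2* = 7.6962.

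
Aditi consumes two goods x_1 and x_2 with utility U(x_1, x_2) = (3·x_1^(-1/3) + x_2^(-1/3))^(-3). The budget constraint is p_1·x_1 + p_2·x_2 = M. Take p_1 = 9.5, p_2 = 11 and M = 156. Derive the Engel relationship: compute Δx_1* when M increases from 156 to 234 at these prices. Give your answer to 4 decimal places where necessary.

Δx_1* = 5.6427

From the CES first-order condition, 3·(x_2/x_1)^(4/3) = p_1/p_2.
Hence x_2/x_1 = ((1/3)·p_1/p_2)^(1/(4/3)), i.e. raised to the 0.75 power.
With the ratio pinned down, the budget gives x_1* = M/(p_1 + p_2·(x_2/x_1)) and x_2* = (x_2/x_1)·x_1*.
Numerically x_2/x_1 = 0.393013, so x_1* = 156/(9.5 + 11·0.393013) = 11.2854.
At M' = 234: x_1* = 16.9281. Change: 16.9281 − 11.2854 = 5.6427.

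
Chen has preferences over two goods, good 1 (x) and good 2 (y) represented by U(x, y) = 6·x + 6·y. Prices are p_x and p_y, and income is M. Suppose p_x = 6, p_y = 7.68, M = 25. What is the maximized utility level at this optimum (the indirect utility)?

x gives more utility per dollar, so spend all income on x: x* = M/p_x, y* = 0.
Numerically: x* = 4.1667, y* = 0.
Utility at the optimum: U(4.1667, 0) = 25.

V = 25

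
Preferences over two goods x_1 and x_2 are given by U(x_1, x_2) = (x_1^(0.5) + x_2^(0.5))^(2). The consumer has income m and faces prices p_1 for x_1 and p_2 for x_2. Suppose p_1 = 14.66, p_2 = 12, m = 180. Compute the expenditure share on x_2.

share on x_2 = 0.5499

MRS = MU_x_1/MU_x_2 = (x_2/x_1)^(0.5). Set equal to p_1/p_2.
Hence x_2/x_1 = (p_1/p_2)^(1/(0.5)), i.e. raised to the 2 power.
Substitute x_2 = (x_2/x_1)·x_1 into the budget: x_1* = m/(p_1 + p_2·(x_2/x_1)).
Numerically x_2/x_1 = 1.492469, so x_1* = 180/(14.66 + 12·1.492469) = 5.5266 and x_2* = 1.492469·5.5266 = 8.2483.
Expenditure on x_2: 12·8.2483 = 98.9797; share = 0.5499.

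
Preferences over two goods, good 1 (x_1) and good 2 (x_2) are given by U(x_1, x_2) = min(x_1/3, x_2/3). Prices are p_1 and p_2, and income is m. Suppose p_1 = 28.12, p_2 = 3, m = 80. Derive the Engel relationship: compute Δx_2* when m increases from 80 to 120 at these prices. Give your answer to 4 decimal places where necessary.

Δx_2* = 1.2853

Demand: x_1*(p_1,p_2,m) = 3·m/(3·p_1 + 3·p_2), x_2* = 3·m/(3·p_1 + 3·p_2).
Here 3·28.12 + 3·3 = 93.36, giving x_2* = 2.5707.
At m' = 120: x_2* = 3.856. Change: 3.856 − 2.5707 = 1.2853.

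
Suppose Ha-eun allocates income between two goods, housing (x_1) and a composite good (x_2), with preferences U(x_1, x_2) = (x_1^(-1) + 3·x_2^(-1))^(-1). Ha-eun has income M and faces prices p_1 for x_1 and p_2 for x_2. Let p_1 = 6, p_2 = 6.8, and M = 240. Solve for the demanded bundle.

From the CES first-order condition, (1/3)·(x_2/x_1)^(2) = p_1/p_2.
Hence x_2/x_1 = (3·p_1/p_2)^(1/(2)), i.e. raised to the 0.5 power.
Substitute x_2 = (x_2/x_1)·x_1 into the budget: x_1* = M/(p_1 + p_2·(x_2/x_1)).
Numerically x_2/x_1 = 1.626978, so x_1* = 240/(6 + 6.8·1.626978) = 14.0651 and x_2* = 1.626978·14.0651 = 22.8837.

x_1* = 14.0651, x_2* = 22.8837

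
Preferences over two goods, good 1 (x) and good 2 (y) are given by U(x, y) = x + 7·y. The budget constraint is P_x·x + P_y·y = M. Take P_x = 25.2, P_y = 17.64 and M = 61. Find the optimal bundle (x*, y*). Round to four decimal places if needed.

Linear utility — the consumer picks whichever good has higher MU/price: 1/25.2 = 0.0397 vs 7/17.64 = 0.3968.
y gives more utility per dollar, so spend all income on y: y* = M/P_y, x* = 0.
Numerically: x* = 0, y* = 3.458.

x* = 0, y* = 3.458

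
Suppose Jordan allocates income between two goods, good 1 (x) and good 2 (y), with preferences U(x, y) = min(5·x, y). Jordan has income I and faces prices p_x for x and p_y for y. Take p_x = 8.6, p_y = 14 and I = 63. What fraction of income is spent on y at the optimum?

Leontief preferences: the optimum is at the kink where x/1 = y/5, i.e. y = 5·x.
Budget: p_x·x + p_y·5·x = I, so (p_x + 5·p_y)·x = I.
Demand: x*(p_x,p_y,I) = I/(p_x + 5·p_y), y* = 5·I/(p_x + 5·p_y).
Here 8.6 + 5·14 = 78.6, giving x* = 0.8015 and y* = 4.0076.
Expenditure on y: 14·4.0076 = 56.1069; share = 0.8906.

share on y = 0.8906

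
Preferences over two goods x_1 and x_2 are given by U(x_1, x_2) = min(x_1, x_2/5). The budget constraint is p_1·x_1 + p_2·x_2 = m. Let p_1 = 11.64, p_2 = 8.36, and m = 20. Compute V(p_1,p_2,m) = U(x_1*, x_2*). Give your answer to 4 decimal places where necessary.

V = 0.3743

Demand: x_1*(p_1,p_2,m) = m/(p_1 + 5·p_2), x_2* = 5·m/(p_1 + 5·p_2).
Here 11.64 + 5·8.36 = 53.44, giving x_1* = 0.3743 and x_2* = 1.8713.
Utility at the optimum: U(0.3743, 1.8713) = 0.3743.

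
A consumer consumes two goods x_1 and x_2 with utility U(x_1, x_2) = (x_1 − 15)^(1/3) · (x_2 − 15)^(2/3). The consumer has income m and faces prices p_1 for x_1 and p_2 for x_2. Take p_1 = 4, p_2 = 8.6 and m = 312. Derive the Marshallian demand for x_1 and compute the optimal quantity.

x_1* = 25.25

This is Cobb-Douglas in (x_1−15, x_2−15): tangency gives 1/3·p_2·(x_2−15) = 2/3·p_1·(x_1−15).
Substituting into the budget: x_1* = 15 + 1/3·(m − 15·p_1 − 15·p_2)/p_1, and x_2* = 15 + 2/3·(…)/p_2.
Discretionary income = 312 − 15·4 − 15·8.6 = 123; x_1* = 15 + 1/3·123/4 = 25.25.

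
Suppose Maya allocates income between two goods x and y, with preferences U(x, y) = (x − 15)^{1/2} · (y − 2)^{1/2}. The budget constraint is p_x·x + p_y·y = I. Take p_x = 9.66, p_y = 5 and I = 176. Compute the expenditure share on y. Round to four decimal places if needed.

share on y = 0.1168

Let x' = x−15, y' = y−2. MRS = y'/x' = p_x/p_y.
Substituting into the budget: x* = 15 + 0.5·(I − 15·p_x − 2·p_y)/p_x, and y* = 2 + 0.5·(…)/p_y.
Discretionary income = 176 − 15·9.66 − 2·5 = 21.1; x* = 15 + 0.5·21.1/9.66 = 16.0921; y* = 2 + 0.5·21.1/5 = 4.11.
Expenditure on y: 5·4.11 = 20.55; share = 0.1168.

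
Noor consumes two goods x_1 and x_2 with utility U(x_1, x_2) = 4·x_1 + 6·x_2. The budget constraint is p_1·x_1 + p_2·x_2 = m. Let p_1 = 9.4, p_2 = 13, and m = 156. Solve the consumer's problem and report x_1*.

Perfect substitutes: compare marginal utility per dollar. 4/p_1 vs 6/p_2 → 0.4255 vs 0.4615.
x_2 gives more utility per dollar, so spend all income on x_2: x_2* = m/p_2, x_1* = 0.
Numerically: x_1* = 0, x_2* = 12.

x_1* = 0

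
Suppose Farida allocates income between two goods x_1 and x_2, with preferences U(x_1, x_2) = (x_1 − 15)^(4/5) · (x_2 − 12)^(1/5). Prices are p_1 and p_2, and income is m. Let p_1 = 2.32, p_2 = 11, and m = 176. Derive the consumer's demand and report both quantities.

x_1* = 18.1724, x_2* = 12.1673

After buying the subsistence bundle (15, 12), a share 0.8 of the remaining income goes to x_1: x_1* = 15 + 0.8·(m − 15p_1 − 12p_2)/p_1.
Discretionary income = 176 − 15·2.32 − 12·11 = 9.2; x_1* = 15 + 0.8·9.2/2.32 = 18.1724; x_2* = 12 + 0.2·9.2/11 = 12.1673.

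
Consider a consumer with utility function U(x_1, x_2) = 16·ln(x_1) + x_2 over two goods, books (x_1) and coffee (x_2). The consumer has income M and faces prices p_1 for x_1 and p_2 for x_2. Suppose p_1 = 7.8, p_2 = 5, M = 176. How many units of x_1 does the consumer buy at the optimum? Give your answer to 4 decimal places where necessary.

x_1* = 10.2564

MU_x_1 = 16/x_1, MU_x_2 = 1. Tangency: 16/x_1 = p_1/p_2.
So x_1*(p_1,p_2) = 16·p_2/p_1, independent of income; and x_2* = (M − 16·p_2)/p_2.
At the given prices: x_1* = 16·5/7.8 = 10.2564.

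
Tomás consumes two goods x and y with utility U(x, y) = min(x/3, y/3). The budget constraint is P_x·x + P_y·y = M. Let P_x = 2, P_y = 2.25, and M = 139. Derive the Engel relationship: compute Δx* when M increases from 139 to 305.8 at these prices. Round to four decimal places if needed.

Here 3·2 + 3·2.25 = 12.75, giving x* = 32.7059.
At M' = 305.8: x* = 71.9529. Change: 71.9529 − 32.7059 = 39.2471.

Δx* = 39.2471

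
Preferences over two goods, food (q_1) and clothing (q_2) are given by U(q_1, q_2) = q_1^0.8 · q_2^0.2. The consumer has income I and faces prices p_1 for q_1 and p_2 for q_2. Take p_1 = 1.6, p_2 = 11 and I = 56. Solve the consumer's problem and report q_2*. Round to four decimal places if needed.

Tangency: MRS = 4·q_2/q_1 = p_1/p_2.
So 0.8·p_2·q_2 = 0.2·p_1·q_1; combined with the budget, a share 0.8 of income goes to q_1.
Demand: q_1*(p_1,p_2,I) = 0.8·I/p_1 and q_2* = 0.2·I/p_2.
At p_1=1.6, p_2=11, I=56: q_2* = 0.2·56/11 = 1.0182.

q_2* = 1.0182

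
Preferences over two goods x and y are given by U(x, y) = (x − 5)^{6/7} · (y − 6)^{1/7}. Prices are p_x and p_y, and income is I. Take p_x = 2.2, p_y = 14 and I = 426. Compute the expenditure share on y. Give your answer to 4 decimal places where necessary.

Let x' = x−5, y' = y−6. MRS = 6·y'/x' = p_x/p_y.
After buying the subsistence bundle (5, 6), a share 6/7 of the remaining income goes to x: x* = 5 + 6/7·(I − 5p_x − 6p_y)/p_x.
Discretionary income = 426 − 5·2.2 − 6·14 = 331; x* = 5 + 6/7·331/2.2 = 133.961; y* = 6 + 1/7·331/14 = 9.3776.
Expenditure on y: 14·9.3776 = 131.2857; share = 0.3082.

share on y = 0.3082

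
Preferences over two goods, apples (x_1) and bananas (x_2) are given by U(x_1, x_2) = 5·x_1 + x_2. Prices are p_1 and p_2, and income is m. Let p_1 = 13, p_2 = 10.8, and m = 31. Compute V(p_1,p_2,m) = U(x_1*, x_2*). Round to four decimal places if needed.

Linear utility — the consumer picks whichever good has higher MU/price: 5/13 = 0.3846 vs 1/10.8 = 0.0926.
x_1 gives more utility per dollar, so spend all income on x_1: x_1* = m/p_1, x_2* = 0.
Numerically: x_1* = 2.3846, x_2* = 0.
Utility at the optimum: U(2.3846, 0) = 11.9231.

V = 11.9231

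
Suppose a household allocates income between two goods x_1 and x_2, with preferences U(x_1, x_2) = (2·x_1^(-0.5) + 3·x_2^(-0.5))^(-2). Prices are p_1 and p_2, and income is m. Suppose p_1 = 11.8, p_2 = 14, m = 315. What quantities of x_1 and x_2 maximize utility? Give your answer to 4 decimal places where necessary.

From the CES first-order condition, (2/3)·(x_2/x_1)^(1.5) = p_1/p_2.
Hence x_2/x_1 = ((3/2)·p_1/p_2)^(1/(1.5)), i.e. raised to the 2/3 power.
With the ratio pinned down, the budget gives x_1* = m/(p_1 + p_2·(x_2/x_1)) and x_2* = (x_2/x_1)·x_1*.
Numerically x_2/x_1 = 1.169222, so x_1* = 315/(11.8 + 14·1.169222) = 11.1825 and x_2* = 1.169222·11.1825 = 13.0748.

x_1* = 11.1825, x_2* = 13.0748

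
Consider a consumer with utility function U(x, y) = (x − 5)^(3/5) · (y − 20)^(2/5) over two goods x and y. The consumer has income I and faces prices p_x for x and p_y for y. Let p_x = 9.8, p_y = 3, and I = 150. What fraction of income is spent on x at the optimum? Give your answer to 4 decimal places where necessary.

MRS = (3/2)·(y−20)/(x−5). Tangency with p_x/p_y gives y−20 = (2/3)·(p_x/p_y)·(x−5).
Substituting into the budget: x* = 5 + 0.6·(I − 5·p_x − 20·p_y)/p_x, and y* = 20 + 0.4·(…)/p_y.
Discretionary income = 150 − 5·9.8 − 20·3 = 41; x* = 5 + 0.6·41/9.8 = 7.5102; y* = 20 + 0.4·41/3 = 25.4667.
Expenditure on x: 9.8·7.5102 = 73.6; share = 0.4907.

share on x = 0.4907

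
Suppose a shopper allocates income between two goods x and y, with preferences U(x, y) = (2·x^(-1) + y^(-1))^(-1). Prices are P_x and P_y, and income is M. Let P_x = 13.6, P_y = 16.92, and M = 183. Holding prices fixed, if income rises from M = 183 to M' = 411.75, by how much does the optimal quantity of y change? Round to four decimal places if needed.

Δy* = 5.9612

MU_x ∝ 2·x^(-2), MU_y ∝ y^(-2), so MRS = 2·(y/x)^(2) = P_x/P_y.
Solve for the ratio: y/x = [(1/2)·P_x/P_y]^(0.5).
Substitute y = (y/x)·x into the budget: x* = M/(P_x + P_y·(y/x)).
Numerically y/x = 0.633949, so x* = 183/(13.6 + 16.92·0.633949) = 7.5227 and y* = 0.633949·7.5227 = 4.769.
At M' = 411.75: y* = 10.7302. Change: 10.7302 − 4.769 = 5.9612.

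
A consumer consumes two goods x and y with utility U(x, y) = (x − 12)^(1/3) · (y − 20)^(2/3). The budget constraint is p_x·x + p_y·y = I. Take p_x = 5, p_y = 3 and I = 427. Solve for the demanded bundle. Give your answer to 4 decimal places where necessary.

x* = 32.4667, y* = 88.2222

This is Cobb-Douglas in (x−12, y−20): tangency gives 1/3·p_y·(y−20) = 2/3·p_x·(x−12).
After buying the subsistence bundle (12, 20), a share 1/3 of the remaining income goes to x: x* = 12 + 1/3·(I − 12p_x − 20p_y)/p_x.
Discretionary income = 427 − 12·5 − 20·3 = 307; x* = 12 + 1/3·307/5 = 32.4667; y* = 20 + 2/3·307/3 = 88.2222.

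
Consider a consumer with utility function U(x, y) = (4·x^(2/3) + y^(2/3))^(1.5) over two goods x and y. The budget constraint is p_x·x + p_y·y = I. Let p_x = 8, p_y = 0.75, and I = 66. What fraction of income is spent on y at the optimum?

MRS = MU_x/MU_y = 4·(y/x)^(1/3). Set equal to p_x/p_y.
Solve for the ratio: y/x = [(1/4)·p_x/p_y]^(3).
Substitute y = (y/x)·x into the budget: x* = I/(p_x + p_y·(y/x)).
Numerically y/x = 18.962963, so x* = 66/(8 + 0.75·18.962963) = 2.97 and y* = 18.962963·2.97 = 56.32.
Expenditure on y: 0.75·56.32 = 42.24; share = 0.64.

share on y = 0.64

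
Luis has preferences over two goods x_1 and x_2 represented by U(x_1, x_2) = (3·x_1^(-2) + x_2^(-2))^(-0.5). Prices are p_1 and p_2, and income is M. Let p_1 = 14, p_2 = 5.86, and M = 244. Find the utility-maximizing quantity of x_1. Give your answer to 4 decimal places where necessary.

x_1* = 12.5568

MRS = MU_x_1/MU_x_2 = 3·(x_2/x_1)^(3). Set equal to p_1/p_2.
Hence x_2/x_1 = ((1/3)·p_1/p_2)^(1/(3)), i.e. raised to the 1/3 power.
Substitute x_2 = (x_2/x_1)·x_1 into the budget: x_1* = M/(p_1 + p_2·(x_2/x_1)).
Numerically x_2/x_1 = 0.926907, so x_1* = 244/(14 + 5.86·0.926907) = 12.5568.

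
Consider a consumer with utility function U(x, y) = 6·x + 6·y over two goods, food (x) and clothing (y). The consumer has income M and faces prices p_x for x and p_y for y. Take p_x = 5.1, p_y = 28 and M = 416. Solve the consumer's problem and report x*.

Linear utility — the consumer picks whichever good has higher MU/price: 6/5.1 = 1.1765 vs 6/28 = 0.2143.
x gives more utility per dollar, so spend all income on x: x* = M/p_x, y* = 0.
Numerically: x* = 81.5686, y* = 0.

x* = 81.5686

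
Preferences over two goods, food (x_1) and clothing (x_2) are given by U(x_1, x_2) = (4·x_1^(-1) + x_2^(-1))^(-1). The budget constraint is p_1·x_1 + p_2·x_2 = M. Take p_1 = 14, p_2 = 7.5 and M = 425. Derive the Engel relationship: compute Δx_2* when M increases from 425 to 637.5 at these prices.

Δx_2* = 7.5909

MRS = MU_x_1/MU_x_2 = 4·(x_2/x_1)^(2). Set equal to p_1/p_2.
Solve for the ratio: x_2/x_1 = [(1/4)·p_1/p_2]^(0.5).
Substitute x_2 = (x_2/x_1)·x_1 into the budget: x_1* = M/(p_1 + p_2·(x_2/x_1)).
Numerically x_2/x_1 = 0.68313, so x_1* = 425/(14 + 7.5·0.68313) = 22.224 and x_2* = 0.68313·22.224 = 15.1819.
At M' = 637.5: x_2* = 22.7728. Change: 22.7728 − 15.1819 = 7.5909.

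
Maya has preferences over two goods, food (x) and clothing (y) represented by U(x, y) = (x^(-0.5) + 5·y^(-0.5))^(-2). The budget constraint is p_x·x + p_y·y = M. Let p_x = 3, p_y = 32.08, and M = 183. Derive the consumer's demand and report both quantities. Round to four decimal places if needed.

x* = 8.1968, y* = 4.938

MU_x ∝ x^(-1.5), MU_y ∝ 5·y^(-1.5), so MRS = (1/5)·(y/x)^(1.5) = p_x/p_y.
Hence y/x = (5·p_x/p_y)^(1/(1.5)), i.e. raised to the 2/3 power.
Substitute y = (y/x)·x into the budget: x* = M/(p_x + p_y·(y/x)).
Numerically y/x = 0.602427, so x* = 183/(3 + 32.08·0.602427) = 8.1968 and y* = 0.602427·8.1968 = 4.938.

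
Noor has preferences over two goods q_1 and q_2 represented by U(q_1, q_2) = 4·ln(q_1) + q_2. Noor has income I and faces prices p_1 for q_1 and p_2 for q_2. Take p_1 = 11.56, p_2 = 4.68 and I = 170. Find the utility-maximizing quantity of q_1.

q_1* = 1.6194

So q_1*(p_1,p_2) = 4·p_2/p_1, independent of income; and q_2* = (I − 4·p_2)/p_2.
At the given prices: q_1* = 4·4.68/11.56 = 1.6194.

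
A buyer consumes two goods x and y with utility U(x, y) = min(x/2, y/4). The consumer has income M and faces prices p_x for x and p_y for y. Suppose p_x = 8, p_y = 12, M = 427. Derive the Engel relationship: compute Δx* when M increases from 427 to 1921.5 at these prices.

Δx* = 46.7031

With perfect complements, no substitution: consume in ratio x:y = 2:4.
Budget: p_x·x + p_y·2·x = M, so (2·p_x + 4·p_y)·x = 2·M.
Demand: x*(p_x,p_y,M) = 2·M/(2·p_x + 4·p_y), y* = 4·M/(2·p_x + 4·p_y).
Here 2·8 + 4·12 = 64, giving x* = 13.3438.
At M' = 1921.5: x* = 60.0469. Change: 60.0469 − 13.3438 = 46.7031.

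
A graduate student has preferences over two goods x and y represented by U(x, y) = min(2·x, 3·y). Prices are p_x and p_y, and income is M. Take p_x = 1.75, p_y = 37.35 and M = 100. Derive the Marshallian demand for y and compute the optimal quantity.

Here 3·1.75 + 2·37.35 = 79.95, giving y* = 2.5016.

y* = 2.5016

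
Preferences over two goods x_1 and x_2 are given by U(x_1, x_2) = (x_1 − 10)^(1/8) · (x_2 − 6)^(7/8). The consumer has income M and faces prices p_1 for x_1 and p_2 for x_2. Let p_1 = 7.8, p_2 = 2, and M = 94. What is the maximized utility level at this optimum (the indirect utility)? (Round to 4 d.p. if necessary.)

V = 1.1575

MRS = (1/7)·(x_2−6)/(x_1−10). Tangency with p_1/p_2 gives x_2−6 = 7·(p_1/p_2)·(x_1−10).
Substituting into the budget: x_1* = 10 + 0.125·(M − 10·p_1 − 6·p_2)/p_1, and x_2* = 6 + 0.875·(…)/p_2.
Discretionary income = 94 − 10·7.8 − 6·2 = 4; x_1* = 10 + 0.125·4/7.8 = 10.0641; x_2* = 6 + 0.875·4/2 = 7.75.
Utility at the optimum: U(10.0641, 7.75) = 1.1575.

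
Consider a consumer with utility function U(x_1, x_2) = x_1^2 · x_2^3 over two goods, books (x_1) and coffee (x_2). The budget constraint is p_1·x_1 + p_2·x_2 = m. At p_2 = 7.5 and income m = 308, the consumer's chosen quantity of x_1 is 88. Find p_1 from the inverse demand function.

The MRS is (2/3)·x_2/x_1. Set MRS = p_1/p_2.
So 2·p_2·x_2 = 3·p_1·x_1; combined with the budget, a share 0.4 of income goes to x_1.
Demand: x_1*(p_1,p_2,m) = 0.4·m/p_1 and x_2* = 0.6·m/p_2.
Set x_1* = 88 in the demand function and solve for p_1: p_1 = 1.4.

p_1 = 1.4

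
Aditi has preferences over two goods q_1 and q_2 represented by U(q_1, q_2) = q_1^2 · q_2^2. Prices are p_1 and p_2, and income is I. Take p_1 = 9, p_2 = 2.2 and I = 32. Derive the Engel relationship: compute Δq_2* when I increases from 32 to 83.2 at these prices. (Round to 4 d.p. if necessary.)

MU_q_1/MU_q_2 = (2·q_2)/(2·q_1); tangency sets this equal to p_1/p_2.
So 2·p_2·q_2 = 2·p_1·q_1; combined with the budget, a share 0.5 of income goes to q_1.
Demand: q_1*(p_1,p_2,I) = 0.5·I/p_1 and q_2* = 0.5·I/p_2.
At p_1=9, p_2=2.2, I=32: q_2* = 0.5·32/2.2 = 7.2727.
At I' = 83.2: q_2* = 18.9091. Change: 18.9091 − 7.2727 = 11.6364.

Δq_2* = 11.6364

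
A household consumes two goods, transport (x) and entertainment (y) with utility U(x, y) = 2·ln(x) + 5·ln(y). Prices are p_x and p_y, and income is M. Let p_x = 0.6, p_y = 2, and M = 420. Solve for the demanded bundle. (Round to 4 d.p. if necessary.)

Tangency: MRS = (2/5)·y/x = p_x/p_y.
Rearranging, p_y·y = (5/2)·p_x·x. Substituting into the budget gives p_x·x·(1 + (5/2)) = M.
Demand: x*(p_x,p_y,M) = 2/7·M/p_x and y* = 5/7·M/p_y.
At p_x=0.6, p_y=2, M=420: x* = 2/7·420/0.6 = 200, y* = 150.

x* = 200, y* = 150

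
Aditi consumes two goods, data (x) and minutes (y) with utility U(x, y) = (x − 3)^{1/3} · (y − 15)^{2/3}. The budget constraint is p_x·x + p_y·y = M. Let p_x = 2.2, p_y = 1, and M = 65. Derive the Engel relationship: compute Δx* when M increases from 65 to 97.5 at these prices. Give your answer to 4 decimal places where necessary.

Let x' = x−3, y' = y−15. MRS = (1/2)·y'/x' = p_x/p_y.
Substituting into the budget: x* = 3 + 1/3·(M − 3·p_x − 15·p_y)/p_x, and y* = 15 + 2/3·(…)/p_y.
Discretionary income = 65 − 3·2.2 − 15·1 = 43.4; x* = 3 + 1/3·43.4/2.2 = 9.5758.
At M' = 97.5: x* = 14.5. Change: 14.5 − 9.5758 = 4.9242.

Δx* = 4.9242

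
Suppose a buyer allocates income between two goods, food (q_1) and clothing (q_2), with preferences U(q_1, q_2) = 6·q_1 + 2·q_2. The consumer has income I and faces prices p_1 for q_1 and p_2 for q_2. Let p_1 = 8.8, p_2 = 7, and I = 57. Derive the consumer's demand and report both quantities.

q_1* = 6.4773, q_2* = 0

Linear utility — the consumer picks whichever good has higher MU/price: 6/8.8 = 0.6818 vs 2/7 = 0.2857.
q_1 gives more utility per dollar, so spend all income on q_1: q_1* = I/p_1, q_2* = 0.
Numerically: q_1* = 6.4773, q_2* = 0.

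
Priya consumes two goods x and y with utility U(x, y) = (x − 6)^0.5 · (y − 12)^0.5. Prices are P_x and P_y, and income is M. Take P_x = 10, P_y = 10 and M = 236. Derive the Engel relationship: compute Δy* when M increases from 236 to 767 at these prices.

Let x' = x−6, y' = y−12. MRS = y'/x' = P_x/P_y.
After buying the subsistence bundle (6, 12), a share 0.5 of the remaining income goes to x: x* = 6 + 0.5·(M − 6P_x − 12P_y)/P_x.
Discretionary income = 236 − 6·10 − 12·10 = 56; y* = 12 + 0.5·56/10 = 14.8.
At M' = 767: y* = 41.35. Change: 41.35 − 14.8 = 26.55.

Δy* = 26.55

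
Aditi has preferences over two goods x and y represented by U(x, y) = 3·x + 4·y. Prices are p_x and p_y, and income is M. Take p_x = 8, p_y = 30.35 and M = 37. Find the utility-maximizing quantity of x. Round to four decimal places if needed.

Numerically: x* = 4.625, y* = 0.

x* = 4.625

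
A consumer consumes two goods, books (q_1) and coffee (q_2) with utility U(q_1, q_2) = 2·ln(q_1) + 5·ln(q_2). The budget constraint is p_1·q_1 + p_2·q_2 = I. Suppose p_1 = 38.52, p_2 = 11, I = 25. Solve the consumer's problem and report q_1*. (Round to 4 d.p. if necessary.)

Tangency: MRS = (2/5)·q_2/q_1 = p_1/p_2.
So 2·p_2·q_2 = 5·p_1·q_1; combined with the budget, a share 2/7 of income goes to q_1.
Demand: q_1*(p_1,p_2,I) = 2/7·I/p_1 and q_2* = 5/7·I/p_2.
At p_1=38.52, p_2=11, I=25: q_1* = 2/7·25/38.52 = 0.1854.

q_1* = 0.1854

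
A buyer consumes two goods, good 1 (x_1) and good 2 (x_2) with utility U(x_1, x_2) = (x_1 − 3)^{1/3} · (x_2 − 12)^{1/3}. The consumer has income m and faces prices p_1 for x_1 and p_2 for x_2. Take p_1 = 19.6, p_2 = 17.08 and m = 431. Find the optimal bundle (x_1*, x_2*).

MRS = (x_2−12)/(x_1−3). Tangency with p_1/p_2 gives x_2−12 = (p_1/p_2)·(x_1−3).
Substituting into the budget: x_1* = 3 + 0.5·(m − 3·p_1 − 12·p_2)/p_1, and x_2* = 12 + 0.5·(…)/p_2.
Discretionary income = 431 − 3·19.6 − 12·17.08 = 167.24; x_1* = 3 + 0.5·167.24/19.6 = 7.2663; x_2* = 12 + 0.5·167.24/17.08 = 16.8958.

x_1* = 7.2663, x_2* = 16.8958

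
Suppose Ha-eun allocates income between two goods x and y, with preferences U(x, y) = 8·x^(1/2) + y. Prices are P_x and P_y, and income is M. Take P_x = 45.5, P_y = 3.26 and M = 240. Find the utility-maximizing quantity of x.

Solve: √x = 4·P_y/P_x, so x*(P_x,P_y) = (4·P_y/P_x)², and y* = (M − P_x·x*)/P_y.
Plugging in: x* = (4·3.26/45.5)² = 0.0821.

x* = 0.0821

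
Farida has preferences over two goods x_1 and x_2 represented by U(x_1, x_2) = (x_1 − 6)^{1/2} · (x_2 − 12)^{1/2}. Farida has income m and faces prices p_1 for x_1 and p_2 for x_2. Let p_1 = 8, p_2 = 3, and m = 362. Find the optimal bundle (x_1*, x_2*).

x_1* = 23.375, x_2* = 58.3333

MRS = (x_2−12)/(x_1−6). Tangency with p_1/p_2 gives x_2−12 = (p_1/p_2)·(x_1−6).
After buying the subsistence bundle (6, 12), a share 0.5 of the remaining income goes to x_1: x_1* = 6 + 0.5·(m − 6p_1 − 12p_2)/p_1.
Discretionary income = 362 − 6·8 − 12·3 = 278; x_1* = 6 + 0.5·278/8 = 23.375; x_2* = 12 + 0.5·278/3 = 58.3333.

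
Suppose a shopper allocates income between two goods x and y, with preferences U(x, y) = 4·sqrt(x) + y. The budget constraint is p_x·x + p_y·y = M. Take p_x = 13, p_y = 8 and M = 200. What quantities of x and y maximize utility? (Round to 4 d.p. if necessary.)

Thus x* = (2·p_y/p_x)² — independent of M — with the rest of income spent on y.
Plugging in: x* = (2·8/13)² = 1.5148, y* = 22.5385.

x* = 1.5148, y* = 22.5385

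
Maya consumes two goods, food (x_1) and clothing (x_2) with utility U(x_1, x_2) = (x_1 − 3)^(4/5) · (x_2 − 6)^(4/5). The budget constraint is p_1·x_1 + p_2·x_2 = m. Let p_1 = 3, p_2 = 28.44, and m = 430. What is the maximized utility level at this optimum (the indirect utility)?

MRS = (x_2−6)/(x_1−3). Tangency with p_1/p_2 gives x_2−6 = (p_1/p_2)·(x_1−3).
After buying the subsistence bundle (3, 6), a share 0.5 of the remaining income goes to x_1: x_1* = 3 + 0.5·(m − 3p_1 − 6p_2)/p_1.
Discretionary income = 430 − 3·3 − 6·28.44 = 250.36; x_1* = 3 + 0.5·250.36/3 = 44.7267; x_2* = 6 + 0.5·250.36/28.44 = 10.4015.
Utility at the optimum: U(44.7267, 10.4015) = 64.7463.

V = 64.7463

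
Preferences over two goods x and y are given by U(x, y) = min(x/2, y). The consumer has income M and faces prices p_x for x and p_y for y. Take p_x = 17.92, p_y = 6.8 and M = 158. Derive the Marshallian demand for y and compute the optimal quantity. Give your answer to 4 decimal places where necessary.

Leontief preferences: the optimum is at the kink where x/2 = y/1, i.e. y = (1/2)·x.
Budget: p_x·x + p_y·(1/2)·x = M, so (2·p_x + p_y)·x = 2·M.
Demand: x*(p_x,p_y,M) = 2·M/(2·p_x + p_y), y* = M/(2·p_x + p_y).
Here 2·17.92 + 6.8 = 42.64, giving y* = 3.7054.

y* = 3.7054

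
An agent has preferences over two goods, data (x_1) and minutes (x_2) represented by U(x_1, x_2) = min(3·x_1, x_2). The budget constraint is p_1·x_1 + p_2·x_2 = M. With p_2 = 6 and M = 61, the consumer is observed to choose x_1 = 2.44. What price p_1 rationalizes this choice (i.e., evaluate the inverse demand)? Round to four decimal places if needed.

p_1 = 7

Leontief preferences: the optimum is at the kink where x_1/1 = x_2/3, i.e. x_2 = 3·x_1.
Budget: p_1·x_1 + p_2·3·x_1 = M, so (p_1 + 3·p_2)·x_1 = M.
Demand: x_1*(p_1,p_2,M) = M/(p_1 + 3·p_2), x_2* = 3·M/(p_1 + 3·p_2).
Set x_1* = 2.44 in the demand function and solve for p_1: p_1 = 7.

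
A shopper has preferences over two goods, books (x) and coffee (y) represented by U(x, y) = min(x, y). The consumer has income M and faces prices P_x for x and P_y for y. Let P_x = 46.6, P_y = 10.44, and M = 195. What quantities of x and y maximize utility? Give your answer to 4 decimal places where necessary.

Leontief preferences: the optimum is at the kink where x/1 = y/1, i.e. y = x.
Budget: P_x·x + P_y·x = M, so (P_x + P_y)·x = M.
Demand: x*(P_x,P_y,M) = M/(P_x + P_y), y* = M/(P_x + P_y).
Here 46.6 + 10.44 = 57.04, giving x* = 3.4187 and y* = 3.4187.

x* = 3.4187, y* = 3.4187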